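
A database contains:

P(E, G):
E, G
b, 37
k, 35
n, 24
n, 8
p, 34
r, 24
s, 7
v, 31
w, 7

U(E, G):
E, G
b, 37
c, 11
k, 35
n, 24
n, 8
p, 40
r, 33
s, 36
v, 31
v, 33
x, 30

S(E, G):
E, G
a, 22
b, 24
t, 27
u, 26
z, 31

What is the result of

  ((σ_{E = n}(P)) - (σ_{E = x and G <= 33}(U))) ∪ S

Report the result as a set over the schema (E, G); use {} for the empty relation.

{(a, 22), (b, 24), (n, 24), (n, 8), (t, 27), (u, 26), (z, 31)}

Apply σ_{E = n}; surviving tuples: {(n, 24), (n, 8)}
Apply σ_{E = x and G <= 33}; surviving tuples: {(x, 30)}
Difference: {(n, 24), (n, 8)} with {(x, 30)} → {(n, 24), (n, 8)}
Union: {(n, 24), (n, 8)} with {(a, 22), (b, 24), (t, 27), (u, 26), (z, 31)} → {(a, 22), (b, 24), (n, 24), (n, 8), (t, 27), (u, 26), (z, 31)}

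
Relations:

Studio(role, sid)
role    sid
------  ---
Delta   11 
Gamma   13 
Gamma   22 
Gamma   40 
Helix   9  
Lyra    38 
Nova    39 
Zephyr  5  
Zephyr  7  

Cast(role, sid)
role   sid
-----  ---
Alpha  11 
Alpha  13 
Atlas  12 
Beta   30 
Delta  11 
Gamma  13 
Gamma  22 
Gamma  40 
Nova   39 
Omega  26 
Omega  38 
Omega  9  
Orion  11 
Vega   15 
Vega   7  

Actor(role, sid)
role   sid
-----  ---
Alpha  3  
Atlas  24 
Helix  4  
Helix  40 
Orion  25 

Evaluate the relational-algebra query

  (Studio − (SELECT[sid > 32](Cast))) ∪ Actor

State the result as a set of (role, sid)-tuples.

{(Alpha, 3), (Atlas, 24), (Delta, 11), (Gamma, 13), (Gamma, 22), (Helix, 4), (Helix, 40), (Helix, 9), (Lyra, 38), (Orion, 25), (Zephyr, 5), (Zephyr, 7)}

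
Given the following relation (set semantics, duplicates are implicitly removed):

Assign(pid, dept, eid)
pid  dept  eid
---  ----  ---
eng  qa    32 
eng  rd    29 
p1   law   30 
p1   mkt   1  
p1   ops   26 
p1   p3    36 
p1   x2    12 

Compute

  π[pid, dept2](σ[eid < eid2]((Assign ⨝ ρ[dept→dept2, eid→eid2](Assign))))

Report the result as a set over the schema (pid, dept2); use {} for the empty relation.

{(eng, qa), (p1, law), (p1, ops), (p1, p3), (p1, x2)}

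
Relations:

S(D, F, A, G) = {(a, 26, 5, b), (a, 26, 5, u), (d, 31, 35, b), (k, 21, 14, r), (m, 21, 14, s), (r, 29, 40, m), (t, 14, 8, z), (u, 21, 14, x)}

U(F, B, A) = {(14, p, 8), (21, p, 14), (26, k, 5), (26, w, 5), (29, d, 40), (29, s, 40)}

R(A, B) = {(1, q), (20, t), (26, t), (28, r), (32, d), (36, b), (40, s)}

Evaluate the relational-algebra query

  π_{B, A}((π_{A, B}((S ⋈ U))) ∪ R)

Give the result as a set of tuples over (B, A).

{(b, 36), (d, 32), (d, 40), (k, 5), (p, 14), (p, 8), (q, 1), (r, 28), (s, 40), (t, 20), (t, 26), (w, 5)}

Joining S and U on F, A yields {(a, 26, 5, b, k), (a, 26, 5, b, w), (a, 26, 5, u, k), (a, 26, 5, u, w), (k, 21, 14, r, p), (m, 21, 14, s, p), (r, 29, 40, m, d), (r, 29, 40, m, s), (t, 14, 8, z, p), (u, 21, 14, x, p)}.
Keep only column(s) A, B (4 duplicate(s) eliminated): {(14, p), (40, d), (40, s), (5, k), (5, w), (8, p)}
Union: {(14, p), (40, d), (40, s), (5, k), (5, w), (8, p)} with {(1, q), (20, t), (26, t), (28, r), (32, d), (36, b), (40, s)} → {(1, q), (14, p), (20, t), (26, t), (28, r), (32, d), (36, b), (40, d), (40, s), (5, k), (5, w), (8, p)}
Keep only column(s) B, A: {(b, 36), (d, 32), (d, 40), (k, 5), (p, 14), (p, 8), (q, 1), (r, 28), (s, 40), (t, 20), (t, 26), (w, 5)}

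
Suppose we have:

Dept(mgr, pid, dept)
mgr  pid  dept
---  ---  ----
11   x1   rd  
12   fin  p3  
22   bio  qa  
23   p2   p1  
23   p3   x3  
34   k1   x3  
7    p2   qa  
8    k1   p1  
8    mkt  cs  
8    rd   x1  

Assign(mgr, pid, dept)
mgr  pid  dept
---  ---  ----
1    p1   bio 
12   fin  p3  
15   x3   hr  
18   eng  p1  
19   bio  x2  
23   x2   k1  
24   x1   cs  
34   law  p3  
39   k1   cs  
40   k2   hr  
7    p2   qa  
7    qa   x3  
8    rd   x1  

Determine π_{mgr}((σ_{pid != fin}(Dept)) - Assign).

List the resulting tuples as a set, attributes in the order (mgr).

{11, 22, 23, 34, 8}

Apply σ_{pid != fin}; surviving tuples: {(11, x1, rd), (22, bio, qa), (23, p2, p1), (23, p3, x3), (34, k1, x3), (7, p2, qa), (8, k1, p1), (8, mkt, cs), (8, rd, x1)}
Taking the difference: {(11, x1, rd), (22, bio, qa), (23, p2, p1), (23, p3, x3), (34, k1, x3), (8, k1, p1), (8, mkt, cs)}
Projecting to mgr (2 duplicate(s) eliminated): {11, 22, 23, 34, 8}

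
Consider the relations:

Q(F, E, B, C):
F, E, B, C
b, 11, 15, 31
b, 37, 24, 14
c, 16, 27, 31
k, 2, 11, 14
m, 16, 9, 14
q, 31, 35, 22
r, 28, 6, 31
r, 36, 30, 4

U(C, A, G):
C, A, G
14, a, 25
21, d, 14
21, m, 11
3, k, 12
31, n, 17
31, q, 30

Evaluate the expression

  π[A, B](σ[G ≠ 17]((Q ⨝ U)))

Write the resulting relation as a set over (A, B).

{(a, 11), (a, 24), (a, 9), (q, 15), (q, 27), (q, 6)}

Joining Q and U on C yields {(b, 11, 15, 31, n, 17), (b, 11, 15, 31, q, 30), (b, 37, 24, 14, a, 25), (c, 16, 27, 31, n, 17), (c, 16, 27, 31, q, 30), (k, 2, 11, 14, a, 25), (m, 16, 9, 14, a, 25), (r, 28, 6, 31, n, 17), (r, 28, 6, 31, q, 30)}.
Selection G ≠ 17: {(b, 11, 15, 31, q, 30), (b, 37, 24, 14, a, 25), (c, 16, 27, 31, q, 30), (k, 2, 11, 14, a, 25), (m, 16, 9, 14, a, 25), (r, 28, 6, 31, q, 30)}
Keep only column(s) A, B: {(a, 11), (a, 24), (a, 9), (q, 15), (q, 27), (q, 6)}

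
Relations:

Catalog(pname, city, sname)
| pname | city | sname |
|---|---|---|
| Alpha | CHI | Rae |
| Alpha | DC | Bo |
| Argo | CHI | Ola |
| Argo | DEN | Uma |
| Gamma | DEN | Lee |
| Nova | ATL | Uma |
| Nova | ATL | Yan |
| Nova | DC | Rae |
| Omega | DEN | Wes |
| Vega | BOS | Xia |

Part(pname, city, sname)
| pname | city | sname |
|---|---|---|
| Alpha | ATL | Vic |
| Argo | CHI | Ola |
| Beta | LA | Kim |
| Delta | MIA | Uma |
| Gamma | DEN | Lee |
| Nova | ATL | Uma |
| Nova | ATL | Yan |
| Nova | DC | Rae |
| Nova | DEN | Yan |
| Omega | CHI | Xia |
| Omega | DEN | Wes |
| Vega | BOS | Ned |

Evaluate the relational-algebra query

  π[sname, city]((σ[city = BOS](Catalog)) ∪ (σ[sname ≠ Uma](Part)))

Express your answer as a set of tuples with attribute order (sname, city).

{(Kim, LA), (Lee, DEN), (Ned, BOS), (Ola, CHI), (Rae, DC), (Vic, ATL), (Wes, DEN), (Xia, BOS), (Xia, CHI), (Yan, ATL), (Yan, DEN)}

σ[city = BOS]: keep tuples satisfying city = BOS → {(Vega, BOS, Xia)}
σ[sname ≠ Uma]: keep tuples satisfying sname ≠ Uma → {(Alpha, ATL, Vic), (Argo, CHI, Ola), (Beta, LA, Kim), (Gamma, DEN, Lee), (Nova, ATL, Yan), (Nova, DC, Rae), (Nova, DEN, Yan), (Omega, CHI, Xia), (Omega, DEN, Wes), (Vega, BOS, Ned)}
Set union of the two operands is {(Alpha, ATL, Vic), (Argo, CHI, Ola), (Beta, LA, Kim), (Gamma, DEN, Lee), (Nova, ATL, Yan), (Nova, DC, Rae), (Nova, DEN, Yan), (Omega, CHI, Xia), (Omega, DEN, Wes), (Vega, BOS, Ned), (Vega, BOS, Xia)}.
π[sname, city]: project onto (sname, city) → {(Kim, LA), (Lee, DEN), (Ned, BOS), (Ola, CHI), (Rae, DC), (Vic, ATL), (Wes, DEN), (Xia, BOS), (Xia, CHI), (Yan, ATL), (Yan, DEN)}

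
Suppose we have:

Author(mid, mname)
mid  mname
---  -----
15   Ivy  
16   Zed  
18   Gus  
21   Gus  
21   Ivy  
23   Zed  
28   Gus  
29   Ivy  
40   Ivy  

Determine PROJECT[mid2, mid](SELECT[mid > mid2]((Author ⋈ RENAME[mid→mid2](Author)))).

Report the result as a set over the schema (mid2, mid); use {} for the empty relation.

{(15, 21), (15, 29), (15, 40), (16, 23), (18, 21), (18, 28), (21, 28), (21, 29), (21, 40), (29, 40)}

ρ[mid→mid2]: schema becomes (mid2, mname); tuples unchanged.
Author ⋈ RENAME[mid→mid2](Author) (natural join on mname): {(15, Ivy, 15), (15, Ivy, 21), (15, Ivy, 29), (15, Ivy, 40), (16, Zed, 16), (16, Zed, 23), (18, Gus, 18), (18, Gus, 21), (18, Gus, 28), (21, Gus, 18), (21, Gus, 21), (21, Gus, 28), (21, Ivy, 15), (21, Ivy, 21), (21, Ivy, 29), (21, Ivy, 40), (23, Zed, 16), (23, Zed, 23), (28, Gus, 18), (28, Gus, 21), (28, Gus, 28), (29, Ivy, 15), (29, Ivy, 21), (29, Ivy, 29), (29, Ivy, 40), (40, Ivy, 15), (40, Ivy, 21), (40, Ivy, 29), (40, Ivy, 40)}
σ[mid > mid2]: keep tuples satisfying mid > mid2 → {(21, Gus, 18), (21, Ivy, 15), (23, Zed, 16), (28, Gus, 18), (28, Gus, 21), (29, Ivy, 15), (29, Ivy, 21), (40, Ivy, 15), (40, Ivy, 21), (40, Ivy, 29)}
π[mid2, mid]: project onto (mid2, mid) → {(15, 21), (15, 29), (15, 40), (16, 23), (18, 21), (18, 28), (21, 28), (21, 29), (21, 40), (29, 40)}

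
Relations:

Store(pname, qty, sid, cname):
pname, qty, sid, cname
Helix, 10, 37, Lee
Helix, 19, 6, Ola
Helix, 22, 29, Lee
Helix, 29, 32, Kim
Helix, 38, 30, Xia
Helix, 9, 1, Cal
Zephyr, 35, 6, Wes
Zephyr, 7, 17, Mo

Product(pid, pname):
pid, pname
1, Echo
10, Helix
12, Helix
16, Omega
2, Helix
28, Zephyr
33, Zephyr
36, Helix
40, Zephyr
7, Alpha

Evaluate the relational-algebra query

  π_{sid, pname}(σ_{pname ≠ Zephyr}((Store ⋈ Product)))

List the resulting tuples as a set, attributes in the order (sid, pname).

Store ⋈ Product (natural join on pname): {(Helix, 10, 37, Lee, 10), (Helix, 10, 37, Lee, 12), (Helix, 10, 37, Lee, 2), (Helix, 10, 37, Lee, 36), (Helix, 19, 6, Ola, 10), (Helix, 19, 6, Ola, 12), (Helix, 19, 6, Ola, 2), (Helix, 19, 6, Ola, 36), (Helix, 22, 29, Lee, 10), (Helix, 22, 29, Lee, 12), (Helix, 22, 29, Lee, 2), (Helix, 22, 29, Lee, 36), (Helix, 29, 32, Kim, 10), (Helix, 29, 32, Kim, 12), (Helix, 29, 32, Kim, 2), (Helix, 29, 32, Kim, 36), (Helix, 38, 30, Xia, 10), (Helix, 38, 30, Xia, 12), (Helix, 38, 30, Xia, 2), (Helix, 38, 30, Xia, 36), (Helix, 9, 1, Cal, 10), (Helix, 9, 1, Cal, 12), (Helix, 9, 1, Cal, 2), (Helix, 9, 1, Cal, 36), (Zephyr, 35, 6, Wes, 28), (Zephyr, 35, 6, Wes, 33), (Zephyr, 35, 6, Wes, 40), (Zephyr, 7, 17, Mo, 28), (Zephyr, 7, 17, Mo, 33), (Zephyr, 7, 17, Mo, 40)}
σ[pname ≠ Zephyr]: keep tuples satisfying pname ≠ Zephyr → {(Helix, 10, 37, Lee, 10), (Helix, 10, 37, Lee, 12), (Helix, 10, 37, Lee, 2), (Helix, 10, 37, Lee, 36), (Helix, 19, 6, Ola, 10), (Helix, 19, 6, Ola, 12), (Helix, 19, 6, Ola, 2), (Helix, 19, 6, Ola, 36), (Helix, 22, 29, Lee, 10), (Helix, 22, 29, Lee, 12), (Helix, 22, 29, Lee, 2), (Helix, 22, 29, Lee, 36), (Helix, 29, 32, Kim, 10), (Helix, 29, 32, Kim, 12), (Helix, 29, 32, Kim, 2), (Helix, 29, 32, Kim, 36), (Helix, 38, 30, Xia, 10), (Helix, 38, 30, Xia, 12), (Helix, 38, 30, Xia, 2), (Helix, 38, 30, Xia, 36), (Helix, 9, 1, Cal, 10), (Helix, 9, 1, Cal, 12), (Helix, 9, 1, Cal, 2), (Helix, 9, 1, Cal, 36)}
Keep only column(s) sid, pname (18 duplicate(s) eliminated): {(1, Helix), (29, Helix), (30, Helix), (32, Helix), (37, Helix), (6, Helix)}

{(1, Helix), (29, Helix), (30, Helix), (32, Helix), (37, Helix), (6, Helix)}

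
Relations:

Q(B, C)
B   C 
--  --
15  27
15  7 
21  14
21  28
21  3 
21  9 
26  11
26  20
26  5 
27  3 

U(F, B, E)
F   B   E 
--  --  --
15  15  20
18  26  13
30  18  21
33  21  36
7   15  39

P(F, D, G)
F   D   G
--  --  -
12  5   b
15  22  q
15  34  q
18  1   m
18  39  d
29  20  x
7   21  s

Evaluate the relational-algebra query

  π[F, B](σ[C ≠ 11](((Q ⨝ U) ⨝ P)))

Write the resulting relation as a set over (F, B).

{(15, 15), (18, 26), (7, 15)}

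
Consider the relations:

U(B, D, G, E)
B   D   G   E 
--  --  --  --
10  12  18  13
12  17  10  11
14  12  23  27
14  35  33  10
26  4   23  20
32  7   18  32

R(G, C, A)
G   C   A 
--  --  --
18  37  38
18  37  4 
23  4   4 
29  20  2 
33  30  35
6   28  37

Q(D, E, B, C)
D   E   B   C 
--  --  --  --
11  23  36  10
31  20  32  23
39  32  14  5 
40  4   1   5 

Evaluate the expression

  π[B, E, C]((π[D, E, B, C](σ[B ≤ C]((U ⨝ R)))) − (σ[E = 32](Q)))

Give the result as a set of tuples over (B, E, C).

{(10, 13, 37), (14, 10, 30), (32, 32, 37)}

Joining U and R on G yields {(10, 12, 18, 13, 37, 38), (10, 12, 18, 13, 37, 4), (14, 12, 23, 27, 4, 4), (14, 35, 33, 10, 30, 35), (26, 4, 23, 20, 4, 4), (32, 7, 18, 32, 37, 38), (32, 7, 18, 32, 37, 4)}.
Selection B ≤ C: {(10, 12, 18, 13, 37, 38), (10, 12, 18, 13, 37, 4), (14, 35, 33, 10, 30, 35), (32, 7, 18, 32, 37, 38), (32, 7, 18, 32, 37, 4)}
π[D, E, B, C]: project onto (D, E, B, C) (2 duplicate(s) eliminated) → {(12, 13, 10, 37), (35, 10, 14, 30), (7, 32, 32, 37)}
Selection E = 32: {(39, 32, 14, 5)}
Taking the difference: {(12, 13, 10, 37), (35, 10, 14, 30), (7, 32, 32, 37)}
π[B, E, C]: project onto (B, E, C) → {(10, 13, 37), (14, 10, 30), (32, 32, 37)}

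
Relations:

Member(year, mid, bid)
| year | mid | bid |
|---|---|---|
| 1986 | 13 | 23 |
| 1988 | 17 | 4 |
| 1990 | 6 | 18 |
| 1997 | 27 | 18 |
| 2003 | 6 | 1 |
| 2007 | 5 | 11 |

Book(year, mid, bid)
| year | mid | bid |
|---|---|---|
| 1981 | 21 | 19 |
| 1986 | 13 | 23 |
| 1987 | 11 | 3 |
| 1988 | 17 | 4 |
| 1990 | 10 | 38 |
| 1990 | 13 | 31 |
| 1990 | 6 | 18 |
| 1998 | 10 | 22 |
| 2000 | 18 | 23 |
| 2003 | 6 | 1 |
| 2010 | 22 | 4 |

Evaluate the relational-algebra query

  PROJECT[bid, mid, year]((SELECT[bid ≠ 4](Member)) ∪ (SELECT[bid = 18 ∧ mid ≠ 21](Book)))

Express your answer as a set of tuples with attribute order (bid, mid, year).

{(1, 6, 2003), (11, 5, 2007), (18, 27, 1997), (18, 6, 1990), (23, 13, 1986)}

Selection bid ≠ 4: {(1986, 13, 23), (1990, 6, 18), (1997, 27, 18), (2003, 6, 1), (2007, 5, 11)}
Selection bid = 18 ∧ mid ≠ 21: {(1990, 6, 18)}
Union: {(1986, 13, 23), (1990, 6, 18), (1997, 27, 18), (2003, 6, 1), (2007, 5, 11)} with {(1990, 6, 18)} → {(1986, 13, 23), (1990, 6, 18), (1997, 27, 18), (2003, 6, 1), (2007, 5, 11)}
π_{bid, mid, year} gives {(1, 6, 2003), (11, 5, 2007), (18, 27, 1997), (18, 6, 1990), (23, 13, 1986)}.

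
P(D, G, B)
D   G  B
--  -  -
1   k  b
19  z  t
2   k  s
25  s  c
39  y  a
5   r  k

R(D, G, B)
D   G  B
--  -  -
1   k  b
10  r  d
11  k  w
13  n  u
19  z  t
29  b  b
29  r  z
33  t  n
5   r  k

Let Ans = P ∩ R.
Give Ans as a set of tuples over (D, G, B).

{(1, k, b), (19, z, t), (5, r, k)}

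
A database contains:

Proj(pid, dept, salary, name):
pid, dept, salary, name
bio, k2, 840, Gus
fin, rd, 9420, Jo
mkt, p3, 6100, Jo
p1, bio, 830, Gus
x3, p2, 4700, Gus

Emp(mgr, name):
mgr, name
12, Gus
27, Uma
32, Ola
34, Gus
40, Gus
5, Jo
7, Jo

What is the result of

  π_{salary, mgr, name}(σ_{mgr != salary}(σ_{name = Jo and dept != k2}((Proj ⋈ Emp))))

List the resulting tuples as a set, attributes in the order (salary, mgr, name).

{(6100, 5, Jo), (6100, 7, Jo), (9420, 5, Jo), (9420, 7, Jo)}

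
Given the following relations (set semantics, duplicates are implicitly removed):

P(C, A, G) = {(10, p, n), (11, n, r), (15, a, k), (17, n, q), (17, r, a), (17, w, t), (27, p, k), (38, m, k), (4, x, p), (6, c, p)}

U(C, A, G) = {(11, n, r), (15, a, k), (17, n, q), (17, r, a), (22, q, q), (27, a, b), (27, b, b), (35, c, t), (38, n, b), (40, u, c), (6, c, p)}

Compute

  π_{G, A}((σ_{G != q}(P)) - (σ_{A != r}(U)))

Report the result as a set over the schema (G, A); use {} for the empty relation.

Filtering on G != q leaves {(10, p, n), (11, n, r), (15, a, k), (17, r, a), (17, w, t), (27, p, k), (38, m, k), (4, x, p), (6, c, p)}.
Filtering on A != r leaves {(11, n, r), (15, a, k), (17, n, q), (22, q, q), (27, a, b), (27, b, b), (35, c, t), (38, n, b), (40, u, c), (6, c, p)}.
Taking the difference: {(10, p, n), (17, r, a), (17, w, t), (27, p, k), (38, m, k), (4, x, p)}
π_{G, A} gives {(a, r), (k, m), (k, p), (n, p), (p, x), (t, w)}.

{(a, r), (k, m), (k, p), (n, p), (p, x), (t, w)}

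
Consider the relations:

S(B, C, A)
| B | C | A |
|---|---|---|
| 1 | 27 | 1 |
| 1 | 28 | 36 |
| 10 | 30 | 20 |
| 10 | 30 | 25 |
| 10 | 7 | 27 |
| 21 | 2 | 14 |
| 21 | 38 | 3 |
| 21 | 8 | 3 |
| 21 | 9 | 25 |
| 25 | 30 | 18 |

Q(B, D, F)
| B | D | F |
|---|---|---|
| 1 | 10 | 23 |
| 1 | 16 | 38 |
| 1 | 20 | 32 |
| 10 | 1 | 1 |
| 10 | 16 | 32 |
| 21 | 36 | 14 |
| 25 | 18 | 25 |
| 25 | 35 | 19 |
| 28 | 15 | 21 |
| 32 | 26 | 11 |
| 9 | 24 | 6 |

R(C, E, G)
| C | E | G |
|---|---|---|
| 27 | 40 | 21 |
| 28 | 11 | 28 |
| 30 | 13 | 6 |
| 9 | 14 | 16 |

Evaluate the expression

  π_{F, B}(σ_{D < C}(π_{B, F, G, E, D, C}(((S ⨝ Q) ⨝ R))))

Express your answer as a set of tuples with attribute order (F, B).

{(1, 10), (23, 1), (25, 25), (32, 1), (32, 10), (38, 1)}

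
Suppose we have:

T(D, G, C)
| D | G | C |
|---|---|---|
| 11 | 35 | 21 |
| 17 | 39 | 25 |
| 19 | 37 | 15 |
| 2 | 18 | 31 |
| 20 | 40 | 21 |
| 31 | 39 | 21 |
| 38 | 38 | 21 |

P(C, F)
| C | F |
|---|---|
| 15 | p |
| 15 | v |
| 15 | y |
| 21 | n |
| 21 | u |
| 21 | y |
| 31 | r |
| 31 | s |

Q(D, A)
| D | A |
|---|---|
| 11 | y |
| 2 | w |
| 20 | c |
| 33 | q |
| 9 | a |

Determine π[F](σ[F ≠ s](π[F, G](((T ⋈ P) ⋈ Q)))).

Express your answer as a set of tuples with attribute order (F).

{n, r, u, y}

T ⋈ P (natural join on C): {(11, 35, 21, n), (11, 35, 21, u), (11, 35, 21, y), (19, 37, 15, p), (19, 37, 15, v), (19, 37, 15, y), (2, 18, 31, r), (2, 18, 31, s), (20, 40, 21, n), (20, 40, 21, u), (20, 40, 21, y), (31, 39, 21, n), (31, 39, 21, u), (31, 39, 21, y), (38, 38, 21, n), (38, 38, 21, u), (38, 38, 21, y)}
(T ⋈ P) ⋈ Q (natural join on D): {(11, 35, 21, n, y), (11, 35, 21, u, y), (11, 35, 21, y, y), (2, 18, 31, r, w), (2, 18, 31, s, w), (20, 40, 21, n, c), (20, 40, 21, u, c), (20, 40, 21, y, c)}
Keep only column(s) F, G: {(n, 35), (n, 40), (r, 18), (s, 18), (u, 35), (u, 40), (y, 35), (y, 40)}
Filtering on F ≠ s leaves {(n, 35), (n, 40), (r, 18), (u, 35), (u, 40), (y, 35), (y, 40)}.
Keep only column(s) F (3 duplicate(s) eliminated): {n, r, u, y}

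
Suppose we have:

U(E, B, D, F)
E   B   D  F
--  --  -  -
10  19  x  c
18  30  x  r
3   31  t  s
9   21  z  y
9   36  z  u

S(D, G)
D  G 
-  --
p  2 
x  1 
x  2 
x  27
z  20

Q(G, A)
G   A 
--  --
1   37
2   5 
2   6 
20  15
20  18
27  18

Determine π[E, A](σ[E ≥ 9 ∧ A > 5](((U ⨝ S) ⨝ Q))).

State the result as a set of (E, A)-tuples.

Joining U and S on D yields {(10, 19, x, c, 1), (10, 19, x, c, 2), (10, 19, x, c, 27), (18, 30, x, r, 1), (18, 30, x, r, 2), (18, 30, x, r, 27), (9, 21, z, y, 20), (9, 36, z, u, 20)}.
Joining (U ⨝ S) and Q on G yields {(10, 19, x, c, 1, 37), (10, 19, x, c, 2, 5), (10, 19, x, c, 2, 6), (10, 19, x, c, 27, 18), (18, 30, x, r, 1, 37), (18, 30, x, r, 2, 5), (18, 30, x, r, 2, 6), (18, 30, x, r, 27, 18), (9, 21, z, y, 20, 15), (9, 21, z, y, 20, 18), (9, 36, z, u, 20, 15), (9, 36, z, u, 20, 18)}.
Apply σ_{E ≥ 9 ∧ A > 5}; surviving tuples: {(10, 19, x, c, 1, 37), (10, 19, x, c, 2, 6), (10, 19, x, c, 27, 18), (18, 30, x, r, 1, 37), (18, 30, x, r, 2, 6), (18, 30, x, r, 27, 18), (9, 21, z, y, 20, 15), (9, 21, z, y, 20, 18), (9, 36, z, u, 20, 15), (9, 36, z, u, 20, 18)}
Keep only column(s) E, A (2 duplicate(s) eliminated): {(10, 18), (10, 37), (10, 6), (18, 18), (18, 37), (18, 6), (9, 15), (9, 18)}

{(10, 18), (10, 37), (10, 6), (18, 18), (18, 37), (18, 6), (9, 15), (9, 18)}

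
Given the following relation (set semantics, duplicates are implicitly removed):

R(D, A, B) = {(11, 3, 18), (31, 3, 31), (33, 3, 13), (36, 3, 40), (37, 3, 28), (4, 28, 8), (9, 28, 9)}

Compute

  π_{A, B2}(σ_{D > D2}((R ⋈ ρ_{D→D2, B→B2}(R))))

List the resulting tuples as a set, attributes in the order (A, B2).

ρ[D→D2, B→B2]: schema becomes (D2, A, B2); tuples unchanged.
Joining R and ρ_{D→D2, B→B2}(R) on A yields {(11, 3, 18, 11, 18), (11, 3, 18, 31, 31), (11, 3, 18, 33, 13), (11, 3, 18, 36, 40), (11, 3, 18, 37, 28), (31, 3, 31, 11, 18), (31, 3, 31, 31, 31), (31, 3, 31, 33, 13), (31, 3, 31, 36, 40), (31, 3, 31, 37, 28), (33, 3, 13, 11, 18), (33, 3, 13, 31, 31), (33, 3, 13, 33, 13), (33, 3, 13, 36, 40), (33, 3, 13, 37, 28), (36, 3, 40, 11, 18), (36, 3, 40, 31, 31), (36, 3, 40, 33, 13), (36, 3, 40, 36, 40), (36, 3, 40, 37, 28), (37, 3, 28, 11, 18), (37, 3, 28, 31, 31), (37, 3, 28, 33, 13), (37, 3, 28, 36, 40), (37, 3, 28, 37, 28), (4, 28, 8, 4, 8), (4, 28, 8, 9, 9), (9, 28, 9, 4, 8), (9, 28, 9, 9, 9)}.
σ[D > D2]: keep tuples satisfying D > D2 → {(31, 3, 31, 11, 18), (33, 3, 13, 11, 18), (33, 3, 13, 31, 31), (36, 3, 40, 11, 18), (36, 3, 40, 31, 31), (36, 3, 40, 33, 13), (37, 3, 28, 11, 18), (37, 3, 28, 31, 31), (37, 3, 28, 33, 13), (37, 3, 28, 36, 40), (9, 28, 9, 4, 8)}
Keep only column(s) A, B2 (6 duplicate(s) eliminated): {(28, 8), (3, 13), (3, 18), (3, 31), (3, 40)}

{(28, 8), (3, 13), (3, 18), (3, 31), (3, 40)}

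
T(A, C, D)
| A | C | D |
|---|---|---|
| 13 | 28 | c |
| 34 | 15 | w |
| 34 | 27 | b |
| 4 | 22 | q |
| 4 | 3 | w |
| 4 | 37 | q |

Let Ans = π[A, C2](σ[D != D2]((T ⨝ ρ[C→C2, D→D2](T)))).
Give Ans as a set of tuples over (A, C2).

{(34, 15), (34, 27), (4, 22), (4, 3), (4, 37)}

ρ[C→C2, D→D2]: schema becomes (A, C2, D2); tuples unchanged.
T ⋈ ρ[C→C2, D→D2](T) (natural join on A): {(13, 28, c, 28, c), (34, 15, w, 15, w), (34, 15, w, 27, b), (34, 27, b, 15, w), (34, 27, b, 27, b), (4, 22, q, 22, q), (4, 22, q, 3, w), (4, 22, q, 37, q), (4, 3, w, 22, q), (4, 3, w, 3, w), (4, 3, w, 37, q), (4, 37, q, 22, q), (4, 37, q, 3, w), (4, 37, q, 37, q)}
Filtering on D != D2 leaves {(34, 15, w, 27, b), (34, 27, b, 15, w), (4, 22, q, 3, w), (4, 3, w, 22, q), (4, 3, w, 37, q), (4, 37, q, 3, w)}.
Keep only column(s) A, C2 (1 duplicate(s) eliminated): {(34, 15), (34, 27), (4, 22), (4, 3), (4, 37)}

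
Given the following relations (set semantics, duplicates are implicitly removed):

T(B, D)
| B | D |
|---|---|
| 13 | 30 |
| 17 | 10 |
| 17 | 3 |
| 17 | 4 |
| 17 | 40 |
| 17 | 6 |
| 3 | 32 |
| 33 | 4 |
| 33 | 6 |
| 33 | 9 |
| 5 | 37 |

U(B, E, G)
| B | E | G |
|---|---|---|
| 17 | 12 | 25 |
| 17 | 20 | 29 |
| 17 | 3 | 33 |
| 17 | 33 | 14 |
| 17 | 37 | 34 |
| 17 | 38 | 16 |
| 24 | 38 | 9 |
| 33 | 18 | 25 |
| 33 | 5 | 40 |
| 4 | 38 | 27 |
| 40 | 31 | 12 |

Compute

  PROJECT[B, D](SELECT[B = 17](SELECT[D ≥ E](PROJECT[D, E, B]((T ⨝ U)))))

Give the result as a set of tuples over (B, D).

{(17, 10), (17, 3), (17, 4), (17, 40), (17, 6)}

Joining T and U on B yields {(17, 10, 12, 25), (17, 10, 20, 29), (17, 10, 3, 33), (17, 10, 33, 14), (17, 10, 37, 34), (17, 10, 38, 16), (17, 3, 12, 25), (17, 3, 20, 29), (17, 3, 3, 33), (17, 3, 33, 14), (17, 3, 37, 34), (17, 3, 38, 16), (17, 4, 12, 25), (17, 4, 20, 29), (17, 4, 3, 33), (17, 4, 33, 14), (17, 4, 37, 34), (17, 4, 38, 16), (17, 40, 12, 25), (17, 40, 20, 29), (17, 40, 3, 33), (17, 40, 33, 14), (17, 40, 37, 34), (17, 40, 38, 16), (17, 6, 12, 25), (17, 6, 20, 29), (17, 6, 3, 33), (17, 6, 33, 14), (17, 6, 37, 34), (17, 6, 38, 16), (33, 4, 18, 25), (33, 4, 5, 40), (33, 6, 18, 25), (33, 6, 5, 40), (33, 9, 18, 25), (33, 9, 5, 40)}.
Projecting to D, E, B: {(10, 12, 17), (10, 20, 17), (10, 3, 17), (10, 33, 17), (10, 37, 17), (10, 38, 17), (3, 12, 17), (3, 20, 17), (3, 3, 17), (3, 33, 17), (3, 37, 17), (3, 38, 17), (4, 12, 17), (4, 18, 33), (4, 20, 17), (4, 3, 17), (4, 33, 17), (4, 37, 17), (4, 38, 17), (4, 5, 33), (40, 12, 17), (40, 20, 17), (40, 3, 17), (40, 33, 17), (40, 37, 17), (40, 38, 17), (6, 12, 17), (6, 18, 33), (6, 20, 17), (6, 3, 17), (6, 33, 17), (6, 37, 17), (6, 38, 17), (6, 5, 33), (9, 18, 33), (9, 5, 33)}
Apply σ_{D ≥ E}; surviving tuples: {(10, 3, 17), (3, 3, 17), (4, 3, 17), (40, 12, 17), (40, 20, 17), (40, 3, 17), (40, 33, 17), (40, 37, 17), (40, 38, 17), (6, 3, 17), (6, 5, 33), (9, 5, 33)}
Apply σ_{B = 17}; surviving tuples: {(10, 3, 17), (3, 3, 17), (4, 3, 17), (40, 12, 17), (40, 20, 17), (40, 3, 17), (40, 33, 17), (40, 37, 17), (40, 38, 17), (6, 3, 17)}
Projecting to B, D (5 duplicate(s) eliminated): {(17, 10), (17, 3), (17, 4), (17, 40), (17, 6)}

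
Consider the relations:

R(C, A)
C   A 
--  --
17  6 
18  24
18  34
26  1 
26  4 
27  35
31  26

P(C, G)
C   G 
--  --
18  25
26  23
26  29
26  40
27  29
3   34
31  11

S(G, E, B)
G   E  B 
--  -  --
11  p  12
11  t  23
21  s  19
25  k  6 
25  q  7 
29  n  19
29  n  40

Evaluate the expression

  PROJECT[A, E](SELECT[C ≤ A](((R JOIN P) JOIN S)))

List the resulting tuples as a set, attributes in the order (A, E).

{(24, k), (24, q), (34, k), (34, q), (35, n)}

Joining R and P on C yields {(18, 24, 25), (18, 34, 25), (26, 1, 23), (26, 1, 29), (26, 1, 40), (26, 4, 23), (26, 4, 29), (26, 4, 40), (27, 35, 29), (31, 26, 11)}.
Joining (R JOIN P) and S on G yields {(18, 24, 25, k, 6), (18, 24, 25, q, 7), (18, 34, 25, k, 6), (18, 34, 25, q, 7), (26, 1, 29, n, 19), (26, 1, 29, n, 40), (26, 4, 29, n, 19), (26, 4, 29, n, 40), (27, 35, 29, n, 19), (27, 35, 29, n, 40), (31, 26, 11, p, 12), (31, 26, 11, t, 23)}.
σ[C ≤ A]: keep tuples satisfying C ≤ A → {(18, 24, 25, k, 6), (18, 24, 25, q, 7), (18, 34, 25, k, 6), (18, 34, 25, q, 7), (27, 35, 29, n, 19), (27, 35, 29, n, 40)}
π[A, E]: project onto (A, E) (1 duplicate(s) eliminated) → {(24, k), (24, q), (34, k), (34, q), (35, n)}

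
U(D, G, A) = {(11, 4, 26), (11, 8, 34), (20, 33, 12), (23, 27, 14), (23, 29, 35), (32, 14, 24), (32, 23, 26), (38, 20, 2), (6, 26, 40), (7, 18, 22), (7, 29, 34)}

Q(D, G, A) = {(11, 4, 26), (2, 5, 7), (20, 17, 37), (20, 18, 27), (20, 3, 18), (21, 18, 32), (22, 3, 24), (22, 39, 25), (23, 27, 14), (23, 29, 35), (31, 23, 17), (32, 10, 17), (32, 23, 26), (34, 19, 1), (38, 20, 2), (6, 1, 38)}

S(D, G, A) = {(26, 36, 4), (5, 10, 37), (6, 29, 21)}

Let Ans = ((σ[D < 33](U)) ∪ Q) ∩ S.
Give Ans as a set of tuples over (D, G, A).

Apply σ_{D < 33}; surviving tuples: {(11, 4, 26), (11, 8, 34), (20, 33, 12), (23, 27, 14), (23, 29, 35), (32, 14, 24), (32, 23, 26), (6, 26, 40), (7, 18, 22), (7, 29, 34)}
Union: {(11, 4, 26), (11, 8, 34), (20, 33, 12), (23, 27, 14), (23, 29, 35), (32, 14, 24), (32, 23, 26), (6, 26, 40), (7, 18, 22), (7, 29, 34)} with {(11, 4, 26), (2, 5, 7), (20, 17, 37), (20, 18, 27), (20, 3, 18), (21, 18, 32), (22, 3, 24), (22, 39, 25), (23, 27, 14), (23, 29, 35), (31, 23, 17), (32, 10, 17), (32, 23, 26), (34, 19, 1), (38, 20, 2), (6, 1, 38)} → {(11, 4, 26), (11, 8, 34), (2, 5, 7), (20, 17, 37), (20, 18, 27), (20, 3, 18), (20, 33, 12), (21, 18, 32), (22, 3, 24), (22, 39, 25), (23, 27, 14), (23, 29, 35), (31, 23, 17), (32, 10, 17), (32, 14, 24), (32, 23, 26), (34, 19, 1), (38, 20, 2), (6, 1, 38), (6, 26, 40), (7, 18, 22), (7, 29, 34)}
Intersection: {(11, 4, 26), (11, 8, 34), (2, 5, 7), (20, 17, 37), (20, 18, 27), (20, 3, 18), (20, 33, 12), (21, 18, 32), (22, 3, 24), (22, 39, 25), (23, 27, 14), (23, 29, 35), (31, 23, 17), (32, 10, 17), (32, 14, 24), (32, 23, 26), (34, 19, 1), (38, 20, 2), (6, 1, 38), (6, 26, 40), (7, 18, 22), (7, 29, 34)} with {(26, 36, 4), (5, 10, 37), (6, 29, 21)} → {}

{}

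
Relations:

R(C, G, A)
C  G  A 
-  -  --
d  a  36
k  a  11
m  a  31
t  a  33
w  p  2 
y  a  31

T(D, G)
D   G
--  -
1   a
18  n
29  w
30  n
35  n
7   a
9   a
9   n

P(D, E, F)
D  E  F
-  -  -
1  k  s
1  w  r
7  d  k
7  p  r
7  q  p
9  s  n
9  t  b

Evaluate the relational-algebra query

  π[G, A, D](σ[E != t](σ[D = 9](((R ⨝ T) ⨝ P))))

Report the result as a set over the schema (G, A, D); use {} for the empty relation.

Joining R and T on G yields {(d, a, 36, 1), (d, a, 36, 7), (d, a, 36, 9), (k, a, 11, 1), (k, a, 11, 7), (k, a, 11, 9), (m, a, 31, 1), (m, a, 31, 7), (m, a, 31, 9), (t, a, 33, 1), (t, a, 33, 7), (t, a, 33, 9), (y, a, 31, 1), (y, a, 31, 7), (y, a, 31, 9)}.
Joining (R ⨝ T) and P on D yields {(d, a, 36, 1, k, s), (d, a, 36, 1, w, r), (d, a, 36, 7, d, k), (d, a, 36, 7, p, r), (d, a, 36, 7, q, p), (d, a, 36, 9, s, n), (d, a, 36, 9, t, b), (k, a, 11, 1, k, s), (k, a, 11, 1, w, r), (k, a, 11, 7, d, k), (k, a, 11, 7, p, r), (k, a, 11, 7, q, p), (k, a, 11, 9, s, n), (k, a, 11, 9, t, b), (m, a, 31, 1, k, s), (m, a, 31, 1, w, r), (m, a, 31, 7, d, k), (m, a, 31, 7, p, r), (m, a, 31, 7, q, p), (m, a, 31, 9, s, n), (m, a, 31, 9, t, b), (t, a, 33, 1, k, s), (t, a, 33, 1, w, r), (t, a, 33, 7, d, k), (t, a, 33, 7, p, r), (t, a, 33, 7, q, p), (t, a, 33, 9, s, n), (t, a, 33, 9, t, b), (y, a, 31, 1, k, s), (y, a, 31, 1, w, r), (y, a, 31, 7, d, k), (y, a, 31, 7, p, r), (y, a, 31, 7, q, p), (y, a, 31, 9, s, n), (y, a, 31, 9, t, b)}.
Filtering on D = 9 leaves {(d, a, 36, 9, s, n), (d, a, 36, 9, t, b), (k, a, 11, 9, s, n), (k, a, 11, 9, t, b), (m, a, 31, 9, s, n), (m, a, 31, 9, t, b), (t, a, 33, 9, s, n), (t, a, 33, 9, t, b), (y, a, 31, 9, s, n), (y, a, 31, 9, t, b)}.
Filtering on E != t leaves {(d, a, 36, 9, s, n), (k, a, 11, 9, s, n), (m, a, 31, 9, s, n), (t, a, 33, 9, s, n), (y, a, 31, 9, s, n)}.
π[G, A, D]: project onto (G, A, D) (1 duplicate(s) eliminated) → {(a, 11, 9), (a, 31, 9), (a, 33, 9), (a, 36, 9)}

{(a, 11, 9), (a, 31, 9), (a, 33, 9), (a, 36, 9)}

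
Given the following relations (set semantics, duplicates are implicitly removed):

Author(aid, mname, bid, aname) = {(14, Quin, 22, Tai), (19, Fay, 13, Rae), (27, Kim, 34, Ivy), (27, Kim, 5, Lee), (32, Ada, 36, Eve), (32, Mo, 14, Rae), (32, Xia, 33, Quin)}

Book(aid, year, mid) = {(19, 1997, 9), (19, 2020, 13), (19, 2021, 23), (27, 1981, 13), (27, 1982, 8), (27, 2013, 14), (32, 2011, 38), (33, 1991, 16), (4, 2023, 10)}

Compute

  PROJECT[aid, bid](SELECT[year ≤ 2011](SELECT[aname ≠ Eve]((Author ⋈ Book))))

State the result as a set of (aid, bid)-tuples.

{(19, 13), (27, 34), (27, 5), (32, 14), (32, 33)}

Joining Author and Book on aid yields {(19, Fay, 13, Rae, 1997, 9), (19, Fay, 13, Rae, 2020, 13), (19, Fay, 13, Rae, 2021, 23), (27, Kim, 34, Ivy, 1981, 13), (27, Kim, 34, Ivy, 1982, 8), (27, Kim, 34, Ivy, 2013, 14), (27, Kim, 5, Lee, 1981, 13), (27, Kim, 5, Lee, 1982, 8), (27, Kim, 5, Lee, 2013, 14), (32, Ada, 36, Eve, 2011, 38), (32, Mo, 14, Rae, 2011, 38), (32, Xia, 33, Quin, 2011, 38)}.
σ[aname ≠ Eve]: keep tuples satisfying aname ≠ Eve → {(19, Fay, 13, Rae, 1997, 9), (19, Fay, 13, Rae, 2020, 13), (19, Fay, 13, Rae, 2021, 23), (27, Kim, 34, Ivy, 1981, 13), (27, Kim, 34, Ivy, 1982, 8), (27, Kim, 34, Ivy, 2013, 14), (27, Kim, 5, Lee, 1981, 13), (27, Kim, 5, Lee, 1982, 8), (27, Kim, 5, Lee, 2013, 14), (32, Mo, 14, Rae, 2011, 38), (32, Xia, 33, Quin, 2011, 38)}
σ[year ≤ 2011]: keep tuples satisfying year ≤ 2011 → {(19, Fay, 13, Rae, 1997, 9), (27, Kim, 34, Ivy, 1981, 13), (27, Kim, 34, Ivy, 1982, 8), (27, Kim, 5, Lee, 1981, 13), (27, Kim, 5, Lee, 1982, 8), (32, Mo, 14, Rae, 2011, 38), (32, Xia, 33, Quin, 2011, 38)}
π_{aid, bid} gives {(19, 13), (27, 34), (27, 5), (32, 14), (32, 33)} (2 duplicate(s) eliminated).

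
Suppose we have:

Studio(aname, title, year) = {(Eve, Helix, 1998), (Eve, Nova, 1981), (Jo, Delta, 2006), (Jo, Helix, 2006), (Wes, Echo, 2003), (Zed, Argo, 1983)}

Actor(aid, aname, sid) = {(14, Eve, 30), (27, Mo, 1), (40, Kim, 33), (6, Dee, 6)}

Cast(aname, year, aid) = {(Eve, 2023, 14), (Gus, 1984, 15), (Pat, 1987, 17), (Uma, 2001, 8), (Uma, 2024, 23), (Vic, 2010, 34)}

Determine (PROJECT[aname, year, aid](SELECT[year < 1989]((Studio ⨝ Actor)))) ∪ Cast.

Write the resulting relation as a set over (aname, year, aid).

Studio ⋈ Actor (natural join on aname): {(Eve, Helix, 1998, 14, 30), (Eve, Nova, 1981, 14, 30)}
Filtering on year < 1989 leaves {(Eve, Nova, 1981, 14, 30)}.
π_{aname, year, aid} gives {(Eve, 1981, 14)}.
Taking the union: {(Eve, 1981, 14), (Eve, 2023, 14), (Gus, 1984, 15), (Pat, 1987, 17), (Uma, 2001, 8), (Uma, 2024, 23), (Vic, 2010, 34)}

{(Eve, 1981, 14), (Eve, 2023, 14), (Gus, 1984, 15), (Pat, 1987, 17), (Uma, 2001, 8), (Uma, 2024, 23), (Vic, 2010, 34)}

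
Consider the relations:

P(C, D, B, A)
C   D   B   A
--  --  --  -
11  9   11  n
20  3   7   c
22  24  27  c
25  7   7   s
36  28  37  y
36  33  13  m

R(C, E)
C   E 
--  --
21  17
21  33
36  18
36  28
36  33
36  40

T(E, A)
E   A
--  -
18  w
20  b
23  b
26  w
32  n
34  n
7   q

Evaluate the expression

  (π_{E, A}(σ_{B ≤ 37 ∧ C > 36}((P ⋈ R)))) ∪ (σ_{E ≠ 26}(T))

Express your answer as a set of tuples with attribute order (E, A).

{(18, w), (20, b), (23, b), (32, n), (34, n), (7, q)}

Natural join on C: {(36, 28, 37, y, 18), (36, 28, 37, y, 28), (36, 28, 37, y, 33), (36, 28, 37, y, 40), (36, 33, 13, m, 18), (36, 33, 13, m, 28), (36, 33, 13, m, 33), (36, 33, 13, m, 40)}
Apply σ_{B ≤ 37 ∧ C > 36}; surviving tuples: {}
Keep only column(s) E, A: {}
Apply σ_{E ≠ 26}; surviving tuples: {(18, w), (20, b), (23, b), (32, n), (34, n), (7, q)}
Union: {} with {(18, w), (20, b), (23, b), (32, n), (34, n), (7, q)} → {(18, w), (20, b), (23, b), (32, n), (34, n), (7, q)}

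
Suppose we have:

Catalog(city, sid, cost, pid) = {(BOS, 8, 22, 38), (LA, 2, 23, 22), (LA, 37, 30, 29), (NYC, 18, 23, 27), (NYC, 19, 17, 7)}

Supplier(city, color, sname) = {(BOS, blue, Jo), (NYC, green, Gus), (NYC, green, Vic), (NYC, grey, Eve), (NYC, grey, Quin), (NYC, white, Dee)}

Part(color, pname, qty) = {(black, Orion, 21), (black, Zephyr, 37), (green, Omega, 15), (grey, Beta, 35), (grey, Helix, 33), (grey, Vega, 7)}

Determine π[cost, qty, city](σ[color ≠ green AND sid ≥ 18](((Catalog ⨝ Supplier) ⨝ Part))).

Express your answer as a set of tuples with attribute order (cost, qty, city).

Joining Catalog and Supplier on city yields {(BOS, 8, 22, 38, blue, Jo), (NYC, 18, 23, 27, green, Gus), (NYC, 18, 23, 27, green, Vic), (NYC, 18, 23, 27, grey, Eve), (NYC, 18, 23, 27, grey, Quin), (NYC, 18, 23, 27, white, Dee), (NYC, 19, 17, 7, green, Gus), (NYC, 19, 17, 7, green, Vic), (NYC, 19, 17, 7, grey, Eve), (NYC, 19, 17, 7, grey, Quin), (NYC, 19, 17, 7, white, Dee)}.
Joining (Catalog ⨝ Supplier) and Part on color yields {(NYC, 18, 23, 27, green, Gus, Omega, 15), (NYC, 18, 23, 27, green, Vic, Omega, 15), (NYC, 18, 23, 27, grey, Eve, Beta, 35), (NYC, 18, 23, 27, grey, Eve, Helix, 33), (NYC, 18, 23, 27, grey, Eve, Vega, 7), (NYC, 18, 23, 27, grey, Quin, Beta, 35), (NYC, 18, 23, 27, grey, Quin, Helix, 33), (NYC, 18, 23, 27, grey, Quin, Vega, 7), (NYC, 19, 17, 7, green, Gus, Omega, 15), (NYC, 19, 17, 7, green, Vic, Omega, 15), (NYC, 19, 17, 7, grey, Eve, Beta, 35), (NYC, 19, 17, 7, grey, Eve, Helix, 33), (NYC, 19, 17, 7, grey, Eve, Vega, 7), (NYC, 19, 17, 7, grey, Quin, Beta, 35), (NYC, 19, 17, 7, grey, Quin, Helix, 33), (NYC, 19, 17, 7, grey, Quin, Vega, 7)}.
Selection color ≠ green AND sid ≥ 18: {(NYC, 18, 23, 27, grey, Eve, Beta, 35), (NYC, 18, 23, 27, grey, Eve, Helix, 33), (NYC, 18, 23, 27, grey, Eve, Vega, 7), (NYC, 18, 23, 27, grey, Quin, Beta, 35), (NYC, 18, 23, 27, grey, Quin, Helix, 33), (NYC, 18, 23, 27, grey, Quin, Vega, 7), (NYC, 19, 17, 7, grey, Eve, Beta, 35), (NYC, 19, 17, 7, grey, Eve, Helix, 33), (NYC, 19, 17, 7, grey, Eve, Vega, 7), (NYC, 19, 17, 7, grey, Quin, Beta, 35), (NYC, 19, 17, 7, grey, Quin, Helix, 33), (NYC, 19, 17, 7, grey, Quin, Vega, 7)}
π_{cost, qty, city} gives {(17, 33, NYC), (17, 35, NYC), (17, 7, NYC), (23, 33, NYC), (23, 35, NYC), (23, 7, NYC)} (6 duplicate(s) eliminated).

{(17, 33, NYC), (17, 35, NYC), (17, 7, NYC), (23, 33, NYC), (23, 35, NYC), (23, 7, NYC)}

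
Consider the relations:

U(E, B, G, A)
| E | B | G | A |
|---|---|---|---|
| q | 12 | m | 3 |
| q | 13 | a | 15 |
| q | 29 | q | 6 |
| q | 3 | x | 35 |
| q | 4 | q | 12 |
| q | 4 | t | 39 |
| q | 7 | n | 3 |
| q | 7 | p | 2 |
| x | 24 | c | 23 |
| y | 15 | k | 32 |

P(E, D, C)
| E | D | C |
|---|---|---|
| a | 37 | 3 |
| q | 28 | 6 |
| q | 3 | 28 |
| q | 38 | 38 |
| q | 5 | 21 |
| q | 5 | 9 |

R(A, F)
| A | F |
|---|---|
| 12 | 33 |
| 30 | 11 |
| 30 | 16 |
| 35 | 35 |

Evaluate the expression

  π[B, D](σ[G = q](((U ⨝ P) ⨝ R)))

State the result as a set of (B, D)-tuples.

{(4, 28), (4, 3), (4, 38), (4, 5)}

Joining U and P on E yields {(q, 12, m, 3, 28, 6), (q, 12, m, 3, 3, 28), (q, 12, m, 3, 38, 38), (q, 12, m, 3, 5, 21), (q, 12, m, 3, 5, 9), (q, 13, a, 15, 28, 6), (q, 13, a, 15, 3, 28), (q, 13, a, 15, 38, 38), (q, 13, a, 15, 5, 21), (q, 13, a, 15, 5, 9), (q, 29, q, 6, 28, 6), (q, 29, q, 6, 3, 28), (q, 29, q, 6, 38, 38), (q, 29, q, 6, 5, 21), (q, 29, q, 6, 5, 9), (q, 3, x, 35, 28, 6), (q, 3, x, 35, 3, 28), (q, 3, x, 35, 38, 38), (q, 3, x, 35, 5, 21), (q, 3, x, 35, 5, 9), (q, 4, q, 12, 28, 6), (q, 4, q, 12, 3, 28), (q, 4, q, 12, 38, 38), (q, 4, q, 12, 5, 21), (q, 4, q, 12, 5, 9), (q, 4, t, 39, 28, 6), (q, 4, t, 39, 3, 28), (q, 4, t, 39, 38, 38), (q, 4, t, 39, 5, 21), (q, 4, t, 39, 5, 9), (q, 7, n, 3, 28, 6), (q, 7, n, 3, 3, 28), (q, 7, n, 3, 38, 38), (q, 7, n, 3, 5, 21), (q, 7, n, 3, 5, 9), (q, 7, p, 2, 28, 6), (q, 7, p, 2, 3, 28), (q, 7, p, 2, 38, 38), (q, 7, p, 2, 5, 21), (q, 7, p, 2, 5, 9)}.
Joining (U ⨝ P) and R on A yields {(q, 3, x, 35, 28, 6, 35), (q, 3, x, 35, 3, 28, 35), (q, 3, x, 35, 38, 38, 35), (q, 3, x, 35, 5, 21, 35), (q, 3, x, 35, 5, 9, 35), (q, 4, q, 12, 28, 6, 33), (q, 4, q, 12, 3, 28, 33), (q, 4, q, 12, 38, 38, 33), (q, 4, q, 12, 5, 21, 33), (q, 4, q, 12, 5, 9, 33)}.
Selection G = q: {(q, 4, q, 12, 28, 6, 33), (q, 4, q, 12, 3, 28, 33), (q, 4, q, 12, 38, 38, 33), (q, 4, q, 12, 5, 21, 33), (q, 4, q, 12, 5, 9, 33)}
Keep only column(s) B, D (1 duplicate(s) eliminated): {(4, 28), (4, 3), (4, 38), (4, 5)}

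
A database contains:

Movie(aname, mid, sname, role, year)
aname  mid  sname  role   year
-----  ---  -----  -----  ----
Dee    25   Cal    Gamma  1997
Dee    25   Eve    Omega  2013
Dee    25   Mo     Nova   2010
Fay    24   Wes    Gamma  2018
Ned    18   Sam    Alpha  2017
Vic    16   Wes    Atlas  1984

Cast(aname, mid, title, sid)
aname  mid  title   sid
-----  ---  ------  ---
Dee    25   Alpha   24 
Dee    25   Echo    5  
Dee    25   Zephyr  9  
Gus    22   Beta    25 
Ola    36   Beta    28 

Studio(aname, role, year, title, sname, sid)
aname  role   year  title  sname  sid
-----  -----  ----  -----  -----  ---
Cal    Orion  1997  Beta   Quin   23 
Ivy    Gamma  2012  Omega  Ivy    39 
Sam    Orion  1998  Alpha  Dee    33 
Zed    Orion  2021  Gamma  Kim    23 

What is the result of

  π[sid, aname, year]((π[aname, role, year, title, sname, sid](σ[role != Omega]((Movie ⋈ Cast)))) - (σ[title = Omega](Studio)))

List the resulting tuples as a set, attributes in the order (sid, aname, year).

{(24, Dee, 1997), (24, Dee, 2010), (5, Dee, 1997), (5, Dee, 2010), (9, Dee, 1997), (9, Dee, 2010)}

Natural join on aname, mid: {(Dee, 25, Cal, Gamma, 1997, Alpha, 24), (Dee, 25, Cal, Gamma, 1997, Echo, 5), (Dee, 25, Cal, Gamma, 1997, Zephyr, 9), (Dee, 25, Eve, Omega, 2013, Alpha, 24), (Dee, 25, Eve, Omega, 2013, Echo, 5), (Dee, 25, Eve, Omega, 2013, Zephyr, 9), (Dee, 25, Mo, Nova, 2010, Alpha, 24), (Dee, 25, Mo, Nova, 2010, Echo, 5), (Dee, 25, Mo, Nova, 2010, Zephyr, 9)}
σ[role != Omega]: keep tuples satisfying role != Omega → {(Dee, 25, Cal, Gamma, 1997, Alpha, 24), (Dee, 25, Cal, Gamma, 1997, Echo, 5), (Dee, 25, Cal, Gamma, 1997, Zephyr, 9), (Dee, 25, Mo, Nova, 2010, Alpha, 24), (Dee, 25, Mo, Nova, 2010, Echo, 5), (Dee, 25, Mo, Nova, 2010, Zephyr, 9)}
π_{aname, role, year, title, sname, sid} gives {(Dee, Gamma, 1997, Alpha, Cal, 24), (Dee, Gamma, 1997, Echo, Cal, 5), (Dee, Gamma, 1997, Zephyr, Cal, 9), (Dee, Nova, 2010, Alpha, Mo, 24), (Dee, Nova, 2010, Echo, Mo, 5), (Dee, Nova, 2010, Zephyr, Mo, 9)}.
σ[title = Omega]: keep tuples satisfying title = Omega → {(Ivy, Gamma, 2012, Omega, Ivy, 39)}
Taking the difference: {(Dee, Gamma, 1997, Alpha, Cal, 24), (Dee, Gamma, 1997, Echo, Cal, 5), (Dee, Gamma, 1997, Zephyr, Cal, 9), (Dee, Nova, 2010, Alpha, Mo, 24), (Dee, Nova, 2010, Echo, Mo, 5), (Dee, Nova, 2010, Zephyr, Mo, 9)}
π_{sid, aname, year} gives {(24, Dee, 1997), (24, Dee, 2010), (5, Dee, 1997), (5, Dee, 2010), (9, Dee, 1997), (9, Dee, 2010)}.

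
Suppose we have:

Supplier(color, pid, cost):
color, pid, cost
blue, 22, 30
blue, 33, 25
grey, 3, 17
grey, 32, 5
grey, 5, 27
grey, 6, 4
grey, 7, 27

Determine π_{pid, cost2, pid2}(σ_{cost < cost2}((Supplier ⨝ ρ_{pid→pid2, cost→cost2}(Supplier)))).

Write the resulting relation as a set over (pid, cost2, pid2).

ρ[pid→pid2, cost→cost2]: schema becomes (color, pid2, cost2); tuples unchanged.
Natural join on color: {(blue, 22, 30, 22, 30), (blue, 22, 30, 33, 25), (blue, 33, 25, 22, 30), (blue, 33, 25, 33, 25), (grey, 3, 17, 3, 17), (grey, 3, 17, 32, 5), (grey, 3, 17, 5, 27), (grey, 3, 17, 6, 4), (grey, 3, 17, 7, 27), (grey, 32, 5, 3, 17), (grey, 32, 5, 32, 5), (grey, 32, 5, 5, 27), (grey, 32, 5, 6, 4), (grey, 32, 5, 7, 27), (grey, 5, 27, 3, 17), (grey, 5, 27, 32, 5), (grey, 5, 27, 5, 27), (grey, 5, 27, 6, 4), (grey, 5, 27, 7, 27), (grey, 6, 4, 3, 17), (grey, 6, 4, 32, 5), (grey, 6, 4, 5, 27), (grey, 6, 4, 6, 4), (grey, 6, 4, 7, 27), (grey, 7, 27, 3, 17), (grey, 7, 27, 32, 5), (grey, 7, 27, 5, 27), (grey, 7, 27, 6, 4), (grey, 7, 27, 7, 27)}
σ[cost < cost2]: keep tuples satisfying cost < cost2 → {(blue, 33, 25, 22, 30), (grey, 3, 17, 5, 27), (grey, 3, 17, 7, 27), (grey, 32, 5, 3, 17), (grey, 32, 5, 5, 27), (grey, 32, 5, 7, 27), (grey, 6, 4, 3, 17), (grey, 6, 4, 32, 5), (grey, 6, 4, 5, 27), (grey, 6, 4, 7, 27)}
Projecting to pid, cost2, pid2: {(3, 27, 5), (3, 27, 7), (32, 17, 3), (32, 27, 5), (32, 27, 7), (33, 30, 22), (6, 17, 3), (6, 27, 5), (6, 27, 7), (6, 5, 32)}

{(3, 27, 5), (3, 27, 7), (32, 17, 3), (32, 27, 5), (32, 27, 7), (33, 30, 22), (6, 17, 3), (6, 27, 5), (6, 27, 7), (6, 5, 32)}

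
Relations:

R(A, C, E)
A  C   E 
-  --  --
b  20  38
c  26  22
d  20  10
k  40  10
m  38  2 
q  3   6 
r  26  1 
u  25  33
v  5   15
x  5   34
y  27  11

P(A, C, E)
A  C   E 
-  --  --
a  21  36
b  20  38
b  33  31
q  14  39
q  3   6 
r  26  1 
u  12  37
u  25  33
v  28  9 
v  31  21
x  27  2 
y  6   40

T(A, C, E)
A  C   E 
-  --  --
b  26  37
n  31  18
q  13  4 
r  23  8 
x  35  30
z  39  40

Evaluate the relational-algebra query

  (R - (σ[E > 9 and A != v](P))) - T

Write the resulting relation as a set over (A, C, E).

{(c, 26, 22), (d, 20, 10), (k, 40, 10), (m, 38, 2), (q, 3, 6), (r, 26, 1), (v, 5, 15), (x, 5, 34), (y, 27, 11)}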